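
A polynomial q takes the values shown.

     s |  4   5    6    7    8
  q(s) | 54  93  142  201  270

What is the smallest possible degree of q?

2

Forward differences of the values at s = 4, 5, 6, 7, 8:
  q  : 54  93  142  201  270
  Δ  : 39  49  59  69
  Δ^2: 10  10  10
  Δ^3: 0  0
  Δ^4: 0
The second differences are constant (10) and nonzero, while all higher differences vanish, so the minimal degree is 2.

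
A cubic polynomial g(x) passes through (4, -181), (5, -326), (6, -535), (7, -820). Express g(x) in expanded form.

g(x) = -2x^3 - 2x^2 - 5x - 1

Write g(x) = ax^3 + bx^2 + cx + d. Substituting each data point gives a linear system:
  64a + 16b + 4c + d = -181
  125a + 25b + 5c + d = -326
  216a + 36b + 6c + d = -535
  343a + 49b + 7c + d = -820
Solving the system yields a = -2, b = -2, c = -5, d = -1.
So g(x) = -2x^3 - 2x^2 - 5x - 1.
Check: g(6) = -535. ✓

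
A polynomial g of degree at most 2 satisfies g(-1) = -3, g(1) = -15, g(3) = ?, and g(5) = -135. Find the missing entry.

On equispaced nodes a degree-2 polynomial has vanishing third forward difference, so
  - g(-1) + 3·g(1) - 3·g(3) + g(5) = 0.
Substituting the known values and solving for g(3):
  -3·g(3) = 177
  g(3) = -59.

-59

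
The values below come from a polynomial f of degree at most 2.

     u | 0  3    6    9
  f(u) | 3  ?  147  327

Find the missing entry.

The 3 known points determine the degree-2 polynomial uniquely.
Write f(u) = au^2 + bu + c. Substituting each data point gives a linear system:
  c = 3
  36a + 6b + c = 147
  81a + 9b + c = 327
Solving the system yields a = 4, b = 0, c = 3.
So f(u) = 4u^2 + 3.
Then f(3) = 39.

39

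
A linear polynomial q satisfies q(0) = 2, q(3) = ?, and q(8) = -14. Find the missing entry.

The 2 known points determine the degree-1 polynomial uniquely.
Write q(s) = as + b. Substituting each data point gives a linear system:
  b = 2
  8a + b = -14
Solving the system yields a = -2, b = 2.
So q(s) = -2s + 2.
Then q(3) = -4.

-4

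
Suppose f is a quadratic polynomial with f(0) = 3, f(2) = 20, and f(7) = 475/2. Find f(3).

87/2

Write f(t) = at^2 + bt + c. Substituting each data point gives a linear system:
  c = 3
  4a + 2b + c = 20
  49a + 7b + c = 475/2
Solving the system yields a = 5, b = -3/2, c = 3.
So f(t) = 5t^2 - (3/2)t + 3.
Then f(3) = 87/2.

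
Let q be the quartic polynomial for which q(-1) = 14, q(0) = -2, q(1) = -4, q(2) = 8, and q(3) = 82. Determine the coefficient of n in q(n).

Write q(n) = an^4 + bn^3 + cn^2 + dn + e. Substituting each data point gives a linear system:
  a - b + c - d + e = 14
  e = -2
  a + b + c + d + e = -4
  16a + 8b + 4c + 2d + e = 8
  81a + 27b + 9c + 3d + e = 82
Solving the system yields a = 2, b = -4, c = 5, d = -5, e = -2.
So q(n) = 2n⁴ - 4n³ + 5n² - 5n - 2.
The coefficient of n is -5.

-5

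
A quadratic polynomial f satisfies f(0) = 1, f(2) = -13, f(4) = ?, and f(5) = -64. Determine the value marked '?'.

-43

The 3 known points determine the degree-2 polynomial uniquely.
Write f(t) = at^2 + bt + c. Substituting each data point gives a linear system:
  c = 1
  4a + 2b + c = -13
  25a + 5b + c = -64
Solving the system yields a = -2, b = -3, c = 1.
So f(t) = -2t^2 - 3t + 1.
Then f(4) = -43.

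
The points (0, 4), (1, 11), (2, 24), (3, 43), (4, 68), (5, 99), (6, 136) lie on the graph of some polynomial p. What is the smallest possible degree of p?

Forward differences of the values at t = 0, 1, 2, 3, 4, 5, 6:
  p  : 4  11  24  43  68  99  136
  Δ  : 7  13  19  25  31  37
  Δ^2: 6  6  6  6  6
  Δ^3: 0  0  0  0
  Δ^4: 0  0  0
  Δ^5: 0  0
  Δ^6: 0
The second differences are constant (6) and nonzero, while all higher differences vanish, so the minimal degree is 2.

2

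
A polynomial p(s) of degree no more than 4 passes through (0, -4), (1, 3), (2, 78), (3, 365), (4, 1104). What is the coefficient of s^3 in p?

Write p(s) = as^4 + bs^3 + cs^2 + ds + e. Substituting each data point gives a linear system:
  e = -4
  a + b + c + d + e = 3
  16a + 8b + 4c + 2d + e = 78
  81a + 27b + 9c + 3d + e = 365
  256a + 64b + 16c + 4d + e = 1104
Solving the system yields a = 4, b = 0, c = 6, d = -3, e = -4.
So p(s) = 4s^4 + 6s^2 - 3s - 4.
The coefficient of s^3 is 0.

0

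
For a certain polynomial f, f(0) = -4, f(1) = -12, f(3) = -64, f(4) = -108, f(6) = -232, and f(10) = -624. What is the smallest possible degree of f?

Divided differences on the nodes 0, 1, 3, 4, 6, 10:
  order 0: -4  -12  -64  -108  -232  -624
  order 1: -8  -26  -44  -62  -98
  order 2: -6  -6  -6  -6
  order 3: 0  0  0
  order 4: 0  0
  order 5: 0
The order-2 divided differences are all -6 (nonzero) and every higher order vanishes, so the data lies on a polynomial of degree exactly 2.

2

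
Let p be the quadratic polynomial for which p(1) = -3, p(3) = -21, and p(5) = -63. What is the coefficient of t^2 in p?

Write p(t) = at^2 + bt + c. Substituting each data point gives a linear system:
  a + b + c = -3
  9a + 3b + c = -21
  25a + 5b + c = -63
Solving the system yields a = -3, b = 3, c = -3.
So p(t) = -3t^2 + 3t - 3.
The leading coefficient is -3.

-3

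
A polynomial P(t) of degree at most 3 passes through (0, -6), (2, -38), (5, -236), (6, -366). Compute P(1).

Write P(t) = at^3 + bt^2 + ct + d. Substituting each data point gives a linear system:
  d = -6
  8a + 4b + 2c + d = -38
  125a + 25b + 5c + d = -236
  216a + 36b + 6c + d = -366
Solving the system yields a = -1, b = -3, c = -6, d = -6.
So P(t) = -t³ - 3t² - 6t - 6.
Then P(1) = -16.

-16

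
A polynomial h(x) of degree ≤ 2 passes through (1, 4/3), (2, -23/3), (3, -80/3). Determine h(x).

Using the Lagrange interpolation formula with nodes 1, 2, 3:
  L_0(x) = (x - 2)(x - 3) / 2
  L_1(x) = (x - 1)(x - 3) / -1
  L_2(x) = (x - 1)(x - 2) / 2
Then h(x) = 4/3·L_0(x) - 23/3·L_1(x) - 80/3·L_2(x).
Expanding and collecting terms gives h(x) = -5x^2 + 6x + 1/3.
Check: h(3) = -80/3. ✓

h(x) = -5x^2 + 6x + 1/3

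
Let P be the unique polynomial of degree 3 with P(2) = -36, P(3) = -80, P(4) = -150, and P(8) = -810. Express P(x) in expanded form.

P(x) = -x^3 - 4x^2 - 5x - 2

Using the Lagrange interpolation formula with nodes 2, 3, 4, 8:
  L_0(x) = (x - 3)(x - 4)(x - 8) / -12
  L_1(x) = (x - 2)(x - 4)(x - 8) / 5
  L_2(x) = (x - 2)(x - 3)(x - 8) / -8
  L_3(x) = (x - 2)(x - 3)(x - 4) / 120
Then P(x) = -36·L_0(x) - 80·L_1(x) - 150·L_2(x) - 810·L_3(x).
Expanding and collecting terms gives P(x) = -x^3 - 4x^2 - 5x - 2.
Check: P(8) = -810. ✓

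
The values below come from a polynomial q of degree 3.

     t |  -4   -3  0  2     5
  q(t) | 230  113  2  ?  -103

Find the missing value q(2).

8

The 4 known points determine the degree-3 polynomial uniquely.
Write q(t) = at^3 + bt^2 + ct + d. Substituting each data point gives a linear system:
  -64a + 16b - 4c + d = 230
  -27a + 9b - 3c + d = 113
  d = 2
  125a + 25b + 5c + d = -103
Solving the system yields a = -2, b = 6, c = -1, d = 2.
So q(t) = -2t³ + 6t² - t + 2.
Then q(2) = 8.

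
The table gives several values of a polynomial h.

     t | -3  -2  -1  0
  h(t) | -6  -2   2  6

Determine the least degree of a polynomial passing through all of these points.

Forward differences of the values at t = -3, -2, -1, 0:
  h  : -6  -2  2  6
  Δ  : 4  4  4
  Δ^2: 0  0
  Δ^3: 0
The first differences are constant (4) and nonzero, while all higher differences vanish, so the minimal degree is 1.

1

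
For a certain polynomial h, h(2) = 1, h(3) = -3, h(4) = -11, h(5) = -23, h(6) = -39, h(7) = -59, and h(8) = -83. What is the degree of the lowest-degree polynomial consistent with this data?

Forward differences of the values at x = 2, 3, 4, 5, 6, 7, 8:
  h  : 1  -3  -11  -23  -39  -59  -83
  Δ  : -4  -8  -12  -16  -20  -24
  Δ^2: -4  -4  -4  -4  -4
  Δ^3: 0  0  0  0
  Δ^4: 0  0  0
  Δ^5: 0  0
  Δ^6: 0
The second differences are constant (-4) and nonzero, while all higher differences vanish, so the minimal degree is 2.

2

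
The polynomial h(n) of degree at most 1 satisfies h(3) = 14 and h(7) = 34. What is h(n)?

Write h(n) = an + b. Substituting each data point gives a linear system:
  3a + b = 14
  7a + b = 34
Solving the system yields a = 5, b = -1.
So h(n) = 5n - 1.
Check: h(3) = 14. ✓

h(n) = 5n - 1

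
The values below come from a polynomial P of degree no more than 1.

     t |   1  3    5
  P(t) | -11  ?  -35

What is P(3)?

The 2 known points determine the degree-1 polynomial uniquely.
Write P(t) = at + b. Substituting each data point gives a linear system:
  a + b = -11
  5a + b = -35
Solving the system yields a = -6, b = -5.
So P(t) = -6t - 5.
Then P(3) = -23.

-23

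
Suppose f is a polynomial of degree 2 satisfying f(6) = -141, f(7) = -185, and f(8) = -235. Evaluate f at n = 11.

-421

Using the Lagrange interpolation formula with nodes 6, 7, 8:
  L_0(n) = (n - 7)(n - 8) / 2
  L_1(n) = (n - 6)(n - 8) / -1
  L_2(n) = (n - 6)(n - 7) / 2
Then f(n) = -141·L_0(n) - 185·L_1(n) - 235·L_2(n).
Expanding and collecting terms gives f(n) = -3n^2 - 5n - 3.
Evaluating at n = 11: f(11) = -421.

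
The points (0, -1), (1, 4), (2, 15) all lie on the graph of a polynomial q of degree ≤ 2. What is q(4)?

55

Forward differences of the values at n = 0, 1, 2:
  q  : -1  4  15
  Δ  : 5  11
  Δ^2: 6
The second differences are constant, confirming degree 2.
Interpolating (Newton forward form) and evaluating at n = 4 gives q(4) = 55.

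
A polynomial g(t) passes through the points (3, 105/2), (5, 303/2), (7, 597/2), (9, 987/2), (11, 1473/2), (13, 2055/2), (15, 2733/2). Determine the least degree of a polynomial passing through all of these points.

2

Forward differences of the values at t = 3, 5, 7, 9, 11, 13, 15:
  g  : 105/2  303/2  597/2  987/2  1473/2  2055/2  2733/2
  Δ  : 99  147  195  243  291  339
  Δ^2: 48  48  48  48  48
  Δ^3: 0  0  0  0
  Δ^4: 0  0  0
  Δ^5: 0  0
  Δ^6: 0
The second differences are constant (48) and nonzero, while all higher differences vanish, so the minimal degree is 2.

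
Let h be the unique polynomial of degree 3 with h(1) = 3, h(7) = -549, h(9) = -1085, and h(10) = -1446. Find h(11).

-1877

Using the Lagrange interpolation formula with nodes 1, 7, 9, 10:
  L_0(t) = (t - 7)(t - 9)(t - 10) / -432
  L_1(t) = (t - 1)(t - 9)(t - 10) / 36
  L_2(t) = (t - 1)(t - 7)(t - 10) / -16
  L_3(t) = (t - 1)(t - 7)(t - 9) / 27
Then h(t) = 3·L_0(t) - 549·L_1(t) - 1085·L_2(t) - 1446·L_3(t).
Expanding and collecting terms gives h(t) = -t^3 - 5t^2 + 5t + 4.
Evaluating at t = 11: h(11) = -1877.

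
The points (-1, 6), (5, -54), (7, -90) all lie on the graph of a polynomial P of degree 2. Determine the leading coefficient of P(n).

-1

Write P(n) = an^2 + bn + c. Substituting each data point gives a linear system:
  a - b + c = 6
  25a + 5b + c = -54
  49a + 7b + c = -90
Solving the system yields a = -1, b = -6, c = 1.
So P(n) = -n² - 6n + 1.
The leading coefficient is -1.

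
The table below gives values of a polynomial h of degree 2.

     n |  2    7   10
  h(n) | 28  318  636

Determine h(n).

Using the Lagrange interpolation formula with nodes 2, 7, 10:
  L_0(n) = (n - 7)(n - 10) / 40
  L_1(n) = (n - 2)(n - 10) / -15
  L_2(n) = (n - 2)(n - 7) / 24
Then h(n) = 28·L_0(n) + 318·L_1(n) + 636·L_2(n).
Expanding and collecting terms gives h(n) = 6n^2 + 4n - 4.
Check: h(2) = 28. ✓

h(n) = 6n^2 + 4n - 4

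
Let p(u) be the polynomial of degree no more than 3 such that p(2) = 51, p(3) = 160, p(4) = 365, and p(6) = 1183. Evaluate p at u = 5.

696

Write p(u) = au^3 + bu^2 + cu + d. Substituting each data point gives a linear system:
  8a + 4b + 2c + d = 51
  27a + 9b + 3c + d = 160
  64a + 16b + 4c + d = 365
  216a + 36b + 6c + d = 1183
Solving the system yields a = 5, b = 3, c = -1, d = 1.
So p(u) = 5u³ + 3u² - u + 1.
Then p(5) = 696.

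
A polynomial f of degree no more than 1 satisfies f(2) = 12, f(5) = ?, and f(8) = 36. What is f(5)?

24

The 2 known points determine the degree-1 polynomial uniquely.
Write f(x) = ax + b. Substituting each data point gives a linear system:
  2a + b = 12
  8a + b = 36
Solving the system yields a = 4, b = 4.
So f(x) = 4x + 4.
Then f(5) = 24.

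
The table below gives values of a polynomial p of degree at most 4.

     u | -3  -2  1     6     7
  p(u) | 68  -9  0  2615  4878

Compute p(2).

Write p(u) = au^4 + bu^3 + cu^2 + du + e. Substituting each data point gives a linear system:
  81a - 27b + 9c - 3d + e = 68
  16a - 8b + 4c - 2d + e = -9
  a + b + c + d + e = 0
  1296a + 216b + 36c + 6d + e = 2615
  2401a + 343b + 49c + 7d + e = 4878
Solving the system yields a = 2, b = 1, c = -6, d = 4, e = -1.
So p(u) = 2u⁴ + u³ - 6u² + 4u - 1.
Then p(2) = 23.

23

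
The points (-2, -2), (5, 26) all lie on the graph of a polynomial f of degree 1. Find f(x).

f(x) = 4x + 6

Using the Lagrange interpolation formula with nodes -2, 5:
  L_0(x) = (x - 5) / -7
  L_1(x) = (x + 2) / 7
Then f(x) = -2·L_0(x) + 26·L_1(x).
Expanding and collecting terms gives f(x) = 4x + 6.
Check: f(-2) = -2. ✓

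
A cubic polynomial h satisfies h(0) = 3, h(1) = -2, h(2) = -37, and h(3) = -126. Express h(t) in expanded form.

Write h(t) = at^3 + bt^2 + ct + d. Substituting each data point gives a linear system:
  d = 3
  a + b + c + d = -2
  8a + 4b + 2c + d = -37
  27a + 9b + 3c + d = -126
Solving the system yields a = -4, b = -3, c = 2, d = 3.
So h(t) = -4t^3 - 3t^2 + 2t + 3.
Check: h(1) = -2. ✓

h(t) = -4t^3 - 3t^2 + 2t + 3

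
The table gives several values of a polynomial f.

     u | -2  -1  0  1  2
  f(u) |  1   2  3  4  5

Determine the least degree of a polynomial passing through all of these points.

Forward differences of the values at u = -2, -1, 0, 1, 2:
  f  : 1  2  3  4  5
  Δ  : 1  1  1  1
  Δ^2: 0  0  0
  Δ^3: 0  0
  Δ^4: 0
The first differences are constant (1) and nonzero, while all higher differences vanish, so the minimal degree is 1.

1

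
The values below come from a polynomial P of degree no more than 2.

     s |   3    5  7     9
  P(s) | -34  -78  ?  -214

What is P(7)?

-138

The 3 known points determine the degree-2 polynomial uniquely.
Write P(s) = as^2 + bs + c. Substituting each data point gives a linear system:
  9a + 3b + c = -34
  25a + 5b + c = -78
  81a + 9b + c = -214
Solving the system yields a = -2, b = -6, c = 2.
So P(s) = -2s² - 6s + 2.
Then P(7) = -138.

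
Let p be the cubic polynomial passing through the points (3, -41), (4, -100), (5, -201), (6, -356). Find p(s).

Write p(s) = as^3 + bs^2 + cs + d. Substituting each data point gives a linear system:
  27a + 9b + 3c + d = -41
  64a + 16b + 4c + d = -100
  125a + 25b + 5c + d = -201
  216a + 36b + 6c + d = -356
Solving the system yields a = -2, b = 3, c = -6, d = 4.
So p(s) = -2s^3 + 3s^2 - 6s + 4.
Check: p(6) = -356. ✓

p(s) = -2s^3 + 3s^2 - 6s + 4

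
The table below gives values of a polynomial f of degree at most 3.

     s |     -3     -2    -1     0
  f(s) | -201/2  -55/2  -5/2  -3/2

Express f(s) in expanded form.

f(s) = 4s^3 - 3s - 3/2

Write f(s) = as^3 + bs^2 + cs + d. Substituting each data point gives a linear system:
  -27a + 9b - 3c + d = -201/2
  -8a + 4b - 2c + d = -55/2
  -a + b - c + d = -5/2
  d = -3/2
Solving the system yields a = 4, b = 0, c = -3, d = -3/2.
So f(s) = 4s³ - 3s - 3/2.
Check: f(-1) = -5/2. ✓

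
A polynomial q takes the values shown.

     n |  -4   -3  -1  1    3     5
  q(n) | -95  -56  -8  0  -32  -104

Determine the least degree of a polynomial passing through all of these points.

2

Divided differences on the nodes -4, -3, -1, 1, 3, 5:
  order 0: -95  -56  -8  0  -32  -104
  order 1: 39  24  4  -16  -36
  order 2: -5  -5  -5  -5
  order 3: 0  0  0
  order 4: 0  0
  order 5: 0
The order-2 divided differences are all -5 (nonzero) and every higher order vanishes, so the data lies on a polynomial of degree exactly 2.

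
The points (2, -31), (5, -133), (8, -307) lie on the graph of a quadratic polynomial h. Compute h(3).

-57

Forward differences of the values at s = 2, 5, 8:
  h  : -31  -133  -307
  Δ  : -102  -174
  Δ^2: -72
The second differences are constant, confirming degree 2.
Interpolating (Newton forward form) and evaluating at s = 3 gives h(3) = -57.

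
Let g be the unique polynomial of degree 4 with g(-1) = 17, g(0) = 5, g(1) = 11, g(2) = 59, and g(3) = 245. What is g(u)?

g(u) = 3u^4 - 2u^3 + 6u^2 - u + 5

Write g(u) = au^4 + bu^3 + cu^2 + du + e. Substituting each data point gives a linear system:
  a - b + c - d + e = 17
  e = 5
  a + b + c + d + e = 11
  16a + 8b + 4c + 2d + e = 59
  81a + 27b + 9c + 3d + e = 245
Solving the system yields a = 3, b = -2, c = 6, d = -1, e = 5.
So g(u) = 3u^4 - 2u^3 + 6u^2 - u + 5.
Check: g(0) = 5. ✓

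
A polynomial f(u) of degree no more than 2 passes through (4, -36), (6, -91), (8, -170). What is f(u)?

f(u) = -3u^2 + (5/2)u + 2

Using the Lagrange interpolation formula with nodes 4, 6, 8:
  L_0(u) = (u - 6)(u - 8) / 8
  L_1(u) = (u - 4)(u - 8) / -4
  L_2(u) = (u - 4)(u - 6) / 8
Then f(u) = -36·L_0(u) - 91·L_1(u) - 170·L_2(u).
Expanding and collecting terms gives f(u) = -3u^2 + (5/2)u + 2.
Check: f(8) = -170. ✓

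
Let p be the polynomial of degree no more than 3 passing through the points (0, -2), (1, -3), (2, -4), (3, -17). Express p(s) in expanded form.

p(s) = -2s^3 + 6s^2 - 5s - 2

Write p(s) = as^3 + bs^2 + cs + d. Substituting each data point gives a linear system:
  d = -2
  a + b + c + d = -3
  8a + 4b + 2c + d = -4
  27a + 9b + 3c + d = -17
Solving the system yields a = -2, b = 6, c = -5, d = -2.
So p(s) = -2s^3 + 6s^2 - 5s - 2.
Check: p(2) = -4. ✓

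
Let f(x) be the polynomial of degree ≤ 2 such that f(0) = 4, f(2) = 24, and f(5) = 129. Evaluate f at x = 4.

84

Using the Lagrange interpolation formula with nodes 0, 2, 5:
  L_0(x) = (x - 2)(x - 5) / 10
  L_1(x) = x(x - 5) / -6
  L_2(x) = x(x - 2) / 15
Then f(x) = 4·L_0(x) + 24·L_1(x) + 129·L_2(x).
Expanding and collecting terms gives f(x) = 5x^2 + 4.
Evaluating at x = 4: f(4) = 84.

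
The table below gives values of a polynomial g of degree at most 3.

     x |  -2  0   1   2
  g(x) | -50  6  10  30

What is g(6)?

750

Using the Lagrange interpolation formula with nodes -2, 0, 1, 2:
  L_0(x) = x(x - 1)(x - 2) / -24
  L_1(x) = (x + 2)(x - 1)(x - 2) / 4
  L_2(x) = (x + 2)x(x - 2) / -3
  L_3(x) = (x + 2)x(x - 1) / 8
Then g(x) = -50·L_0(x) + 6·L_1(x) + 10·L_2(x) + 30·L_3(x).
Expanding and collecting terms gives g(x) = 4x³ - 4x² + 4x + 6.
Evaluating at x = 6: g(6) = 750.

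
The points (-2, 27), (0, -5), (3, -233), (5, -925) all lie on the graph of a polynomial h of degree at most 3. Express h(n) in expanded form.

h(n) = -6n^3 - 6n^2 - 4n - 5

Write h(n) = an^3 + bn^2 + cn + d. Substituting each data point gives a linear system:
  -8a + 4b - 2c + d = 27
  d = -5
  27a + 9b + 3c + d = -233
  125a + 25b + 5c + d = -925
Solving the system yields a = -6, b = -6, c = -4, d = -5.
So h(n) = -6n³ - 6n² - 4n - 5.
Check: h(0) = -5. ✓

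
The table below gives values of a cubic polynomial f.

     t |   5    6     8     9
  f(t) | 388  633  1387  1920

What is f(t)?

Write f(t) = at^3 + bt^2 + ct + d. Substituting each data point gives a linear system:
  125a + 25b + 5c + d = 388
  216a + 36b + 6c + d = 633
  512a + 64b + 8c + d = 1387
  729a + 81b + 9c + d = 1920
Solving the system yields a = 2, b = 6, c = -3, d = 3.
So f(t) = 2t^3 + 6t^2 - 3t + 3.
Check: f(9) = 1920. ✓

f(t) = 2t^3 + 6t^2 - 3t + 3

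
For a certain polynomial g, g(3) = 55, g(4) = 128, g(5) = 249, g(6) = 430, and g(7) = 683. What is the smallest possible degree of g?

3

Forward differences of the values at s = 3, 4, 5, 6, 7:
  g  : 55  128  249  430  683
  Δ  : 73  121  181  253
  Δ^2: 48  60  72
  Δ^3: 12  12
  Δ^4: 0
The third differences are constant (12) and nonzero, while all higher differences vanish, so the minimal degree is 3.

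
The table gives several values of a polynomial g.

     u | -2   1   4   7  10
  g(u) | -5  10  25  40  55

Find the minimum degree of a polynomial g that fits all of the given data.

1

Forward differences of the values at u = -2, 1, 4, 7, 10:
  g  : -5  10  25  40  55
  Δ  : 15  15  15  15
  Δ^2: 0  0  0
  Δ^3: 0  0
  Δ^4: 0
The first differences are constant (15) and nonzero, while all higher differences vanish, so the minimal degree is 1.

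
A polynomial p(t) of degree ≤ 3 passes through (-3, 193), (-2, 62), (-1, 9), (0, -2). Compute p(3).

-143

Using the Lagrange interpolation formula with nodes -3, -2, -1, 0:
  L_0(t) = (t + 2)(t + 1)t / -6
  L_1(t) = (t + 3)(t + 1)t / 2
  L_2(t) = (t + 3)(t + 2)t / -2
  L_3(t) = (t + 3)(t + 2)(t + 1) / 6
Then p(t) = 193·L_0(t) + 62·L_1(t) + 9·L_2(t) - 2·L_3(t).
Expanding and collecting terms gives p(t) = -6t³ + 3t² - 2t - 2.
Evaluating at t = 3: p(3) = -143.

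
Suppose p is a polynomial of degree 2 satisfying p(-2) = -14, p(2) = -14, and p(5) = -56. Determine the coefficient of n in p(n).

0

Write p(n) = an^2 + bn + c. Substituting each data point gives a linear system:
  4a - 2b + c = -14
  4a + 2b + c = -14
  25a + 5b + c = -56
Solving the system yields a = -2, b = 0, c = -6.
So p(n) = -2n^2 - 6.
The coefficient of n is 0.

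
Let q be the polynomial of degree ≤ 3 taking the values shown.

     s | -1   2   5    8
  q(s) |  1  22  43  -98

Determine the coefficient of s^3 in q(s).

Write q(s) = as^3 + bs^2 + cs + d. Substituting each data point gives a linear system:
  -a + b - c + d = 1
  8a + 4b + 2c + d = 22
  125a + 25b + 5c + d = 43
  512a + 64b + 8c + d = -98
Solving the system yields a = -1, b = 6, c = 4, d = -2.
So q(s) = -s³ + 6s² + 4s - 2.
The leading coefficient is -1.

-1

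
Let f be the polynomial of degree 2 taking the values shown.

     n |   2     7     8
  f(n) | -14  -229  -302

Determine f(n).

f(n) = -5n^2 + 2n + 2

Write f(n) = an^2 + bn + c. Substituting each data point gives a linear system:
  4a + 2b + c = -14
  49a + 7b + c = -229
  64a + 8b + c = -302
Solving the system yields a = -5, b = 2, c = 2.
So f(n) = -5n^2 + 2n + 2.
Check: f(2) = -14. ✓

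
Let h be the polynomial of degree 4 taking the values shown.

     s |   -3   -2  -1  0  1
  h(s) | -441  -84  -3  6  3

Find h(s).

Using the Lagrange interpolation formula with nodes -3, -2, -1, 0, 1:
  L_0(s) = (s + 2)(s + 1)s(s - 1) / 24
  L_1(s) = (s + 3)(s + 1)s(s - 1) / -6
  L_2(s) = (s + 3)(s + 2)s(s - 1) / 4
  L_3(s) = (s + 3)(s + 2)(s + 1)(s - 1) / -6
  L_4(s) = (s + 3)(s + 2)(s + 1)s / 24
Then h(s) = -441·L_0(s) - 84·L_1(s) - 3·L_2(s) + 6·L_3(s) + 3·L_4(s).
Expanding and collecting terms gives h(s) = -6s⁴ - 2s³ + 5s + 6.
Check: h(-2) = -84. ✓

h(s) = -6s^4 - 2s^3 + 5s + 6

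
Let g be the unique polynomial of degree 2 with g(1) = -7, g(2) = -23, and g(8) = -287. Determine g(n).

g(n) = -4n^2 - 4n + 1

Using the Lagrange interpolation formula with nodes 1, 2, 8:
  L_0(n) = (n - 2)(n - 8) / 7
  L_1(n) = (n - 1)(n - 8) / -6
  L_2(n) = (n - 1)(n - 2) / 42
Then g(n) = -7·L_0(n) - 23·L_1(n) - 287·L_2(n).
Expanding and collecting terms gives g(n) = -4n² - 4n + 1.
Check: g(1) = -7. ✓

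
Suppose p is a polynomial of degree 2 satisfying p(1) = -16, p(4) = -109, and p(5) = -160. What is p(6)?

-221

Write p(t) = at^2 + bt + c. Substituting each data point gives a linear system:
  a + b + c = -16
  16a + 4b + c = -109
  25a + 5b + c = -160
Solving the system yields a = -5, b = -6, c = -5.
So p(t) = -5t^2 - 6t - 5.
Then p(6) = -221.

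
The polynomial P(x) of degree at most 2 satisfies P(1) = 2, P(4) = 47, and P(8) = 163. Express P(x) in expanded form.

Using the Lagrange interpolation formula with nodes 1, 4, 8:
  L_0(x) = (x - 4)(x - 8) / 21
  L_1(x) = (x - 1)(x - 8) / -12
  L_2(x) = (x - 1)(x - 4) / 28
Then P(x) = 2·L_0(x) + 47·L_1(x) + 163·L_2(x).
Expanding and collecting terms gives P(x) = 2x² + 5x - 5.
Check: P(1) = 2. ✓

P(x) = 2x^2 + 5x - 5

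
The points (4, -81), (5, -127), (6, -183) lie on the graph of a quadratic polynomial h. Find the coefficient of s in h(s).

Write h(s) = as^2 + bs + c. Substituting each data point gives a linear system:
  16a + 4b + c = -81
  25a + 5b + c = -127
  36a + 6b + c = -183
Solving the system yields a = -5, b = -1, c = 3.
So h(s) = -5s^2 - s + 3.
The coefficient of s is -1.

-1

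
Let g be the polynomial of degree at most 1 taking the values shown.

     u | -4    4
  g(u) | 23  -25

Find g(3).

-19

Using the Lagrange interpolation formula with nodes -4, 4:
  L_0(u) = (u - 4) / -8
  L_1(u) = (u + 4) / 8
Then g(u) = 23·L_0(u) - 25·L_1(u).
Expanding and collecting terms gives g(u) = -6u - 1.
Evaluating at u = 3: g(3) = -19.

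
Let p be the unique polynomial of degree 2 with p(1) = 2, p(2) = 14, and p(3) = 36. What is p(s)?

Using the Lagrange interpolation formula with nodes 1, 2, 3:
  L_0(s) = (s - 2)(s - 3) / 2
  L_1(s) = (s - 1)(s - 3) / -1
  L_2(s) = (s - 1)(s - 2) / 2
Then p(s) = 2·L_0(s) + 14·L_1(s) + 36·L_2(s).
Expanding and collecting terms gives p(s) = 5s^2 - 3s.
Check: p(2) = 14. ✓

p(s) = 5s^2 - 3s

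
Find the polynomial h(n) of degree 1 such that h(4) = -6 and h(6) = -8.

h(n) = -n - 2

Write h(n) = an + b. Substituting each data point gives a linear system:
  4a + b = -6
  6a + b = -8
Solving the system yields a = -1, b = -2.
So h(n) = -n - 2.
Check: h(6) = -8. ✓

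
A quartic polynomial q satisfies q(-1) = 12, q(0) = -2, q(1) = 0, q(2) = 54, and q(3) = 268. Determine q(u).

Write q(u) = au^4 + bu^3 + cu^2 + du + e. Substituting each data point gives a linear system:
  a - b + c - d + e = 12
  e = -2
  a + b + c + d + e = 0
  16a + 8b + 4c + 2d + e = 54
  81a + 27b + 9c + 3d + e = 268
Solving the system yields a = 3, b = 0, c = 5, d = -6, e = -2.
So q(u) = 3u⁴ + 5u² - 6u - 2.
Check: q(-1) = 12. ✓

q(u) = 3u^4 + 5u^2 - 6u - 2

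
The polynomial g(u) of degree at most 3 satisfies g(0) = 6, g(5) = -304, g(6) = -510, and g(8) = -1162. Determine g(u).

Write g(u) = au^3 + bu^2 + cu + d. Substituting each data point gives a linear system:
  d = 6
  125a + 25b + 5c + d = -304
  216a + 36b + 6c + d = -510
  512a + 64b + 8c + d = -1162
Solving the system yields a = -2, b = -2, c = -2, d = 6.
So g(u) = -2u^3 - 2u^2 - 2u + 6.
Check: g(5) = -304. ✓

g(u) = -2u^3 - 2u^2 - 2u + 6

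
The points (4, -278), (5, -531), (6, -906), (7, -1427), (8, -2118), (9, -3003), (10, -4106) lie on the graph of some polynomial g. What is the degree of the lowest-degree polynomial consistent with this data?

Forward differences of the values at s = 4, 5, 6, 7, 8, 9, 10:
  g  : -278  -531  -906  -1427  -2118  -3003  -4106
  Δ  : -253  -375  -521  -691  -885  -1103
  Δ^2: -122  -146  -170  -194  -218
  Δ^3: -24  -24  -24  -24
  Δ^4: 0  0  0
  Δ^5: 0  0
  Δ^6: 0
The third differences are constant (-24) and nonzero, while all higher differences vanish, so the minimal degree is 3.

3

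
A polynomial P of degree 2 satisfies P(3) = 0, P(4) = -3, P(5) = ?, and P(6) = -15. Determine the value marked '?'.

The 3 known points determine the degree-2 polynomial uniquely.
Write P(s) = as^2 + bs + c. Substituting each data point gives a linear system:
  9a + 3b + c = 0
  16a + 4b + c = -3
  36a + 6b + c = -15
Solving the system yields a = -1, b = 4, c = -3.
So P(s) = -s^2 + 4s - 3.
Then P(5) = -8.

-8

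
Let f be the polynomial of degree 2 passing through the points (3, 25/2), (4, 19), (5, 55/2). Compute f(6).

38

Using the Lagrange interpolation formula with nodes 3, 4, 5:
  L_0(x) = (x - 4)(x - 5) / 2
  L_1(x) = (x - 3)(x - 5) / -1
  L_2(x) = (x - 3)(x - 4) / 2
Then f(x) = 25/2·L_0(x) + 19·L_1(x) + 55/2·L_2(x).
Expanding and collecting terms gives f(x) = x^2 - (1/2)x + 5.
Evaluating at x = 6: f(6) = 38.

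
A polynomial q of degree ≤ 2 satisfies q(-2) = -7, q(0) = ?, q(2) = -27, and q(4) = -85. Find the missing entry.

-1

On equispaced nodes a degree-2 polynomial has vanishing third forward difference, so
  - q(-2) + 3·q(0) - 3·q(2) + q(4) = 0.
Substituting the known values and solving for q(0):
  3·q(0) = -3
  q(0) = -1.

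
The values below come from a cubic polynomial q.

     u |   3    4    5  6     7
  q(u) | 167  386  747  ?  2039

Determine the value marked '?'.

1286

The 4 known points determine the degree-3 polynomial uniquely.
Write q(u) = au^3 + bu^2 + cu + d. Substituting each data point gives a linear system:
  27a + 9b + 3c + d = 167
  64a + 16b + 4c + d = 386
  125a + 25b + 5c + d = 747
  343a + 49b + 7c + d = 2039
Solving the system yields a = 6, b = -1, c = 4, d = 2.
So q(u) = 6u^3 - u^2 + 4u + 2.
Then q(6) = 1286.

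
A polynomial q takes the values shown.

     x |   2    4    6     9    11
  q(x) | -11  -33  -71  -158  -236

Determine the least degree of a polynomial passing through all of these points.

2

Divided differences on the nodes 2, 4, 6, 9, 11:
  order 0: -11  -33  -71  -158  -236
  order 1: -11  -19  -29  -39
  order 2: -2  -2  -2
  order 3: 0  0
  order 4: 0
The order-2 divided differences are all -2 (nonzero) and every higher order vanishes, so the data lies on a polynomial of degree exactly 2.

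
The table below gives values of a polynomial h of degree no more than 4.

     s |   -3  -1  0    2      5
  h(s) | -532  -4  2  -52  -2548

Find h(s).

h(s) = -5s^4 + 5s^3 - s^2 - 5s + 2

Write h(s) = as^4 + bs^3 + cs^2 + ds + e. Substituting each data point gives a linear system:
  81a - 27b + 9c - 3d + e = -532
  a - b + c - d + e = -4
  e = 2
  16a + 8b + 4c + 2d + e = -52
  625a + 125b + 25c + 5d + e = -2548
Solving the system yields a = -5, b = 5, c = -1, d = -5, e = 2.
So h(s) = -5s^4 + 5s^3 - s^2 - 5s + 2.
Check: h(2) = -52. ✓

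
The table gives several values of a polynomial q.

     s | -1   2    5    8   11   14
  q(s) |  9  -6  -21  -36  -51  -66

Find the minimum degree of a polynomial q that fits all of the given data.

1

Forward differences of the values at s = -1, 2, 5, 8, 11, 14:
  q  : 9  -6  -21  -36  -51  -66
  Δ  : -15  -15  -15  -15  -15
  Δ^2: 0  0  0  0
  Δ^3: 0  0  0
  Δ^4: 0  0
  Δ^5: 0
The first differences are constant (-15) and nonzero, while all higher differences vanish, so the minimal degree is 1.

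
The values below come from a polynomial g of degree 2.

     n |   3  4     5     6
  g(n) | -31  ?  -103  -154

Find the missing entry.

-62

On equispaced nodes a degree-2 polynomial has vanishing third forward difference, so
  - g(3) + 3·g(4) - 3·g(5) + g(6) = 0.
Substituting the known values and solving for g(4):
  3·g(4) = -186
  g(4) = -62.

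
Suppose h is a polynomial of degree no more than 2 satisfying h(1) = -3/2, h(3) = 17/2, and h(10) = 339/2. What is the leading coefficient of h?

2

Write h(s) = as^2 + bs + c. Substituting each data point gives a linear system:
  a + b + c = -3/2
  9a + 3b + c = 17/2
  100a + 10b + c = 339/2
Solving the system yields a = 2, b = -3, c = -1/2.
So h(s) = 2s² - 3s - 1/2.
The leading coefficient is 2.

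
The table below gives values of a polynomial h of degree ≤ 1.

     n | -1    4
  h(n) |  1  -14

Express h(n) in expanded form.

h(n) = -3n - 2

Write h(n) = an + b. Substituting each data point gives a linear system:
  -a + b = 1
  4a + b = -14
Solving the system yields a = -3, b = -2.
So h(n) = -3n - 2.
Check: h(4) = -14. ✓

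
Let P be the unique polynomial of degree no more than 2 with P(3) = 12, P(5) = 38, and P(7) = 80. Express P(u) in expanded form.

Using the Lagrange interpolation formula with nodes 3, 5, 7:
  L_0(u) = (u - 5)(u - 7) / 8
  L_1(u) = (u - 3)(u - 7) / -4
  L_2(u) = (u - 3)(u - 5) / 8
Then P(u) = 12·L_0(u) + 38·L_1(u) + 80·L_2(u).
Expanding and collecting terms gives P(u) = 2u^2 - 3u + 3.
Check: P(7) = 80. ✓

P(u) = 2u^2 - 3u + 3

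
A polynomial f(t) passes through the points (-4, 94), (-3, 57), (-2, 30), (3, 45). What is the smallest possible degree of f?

2

Divided differences on the nodes -4, -3, -2, 3:
  order 0: 94  57  30  45
  order 1: -37  -27  3
  order 2: 5  5
  order 3: 0
The order-2 divided differences are all 5 (nonzero) and every higher order vanishes, so the data lies on a polynomial of degree exactly 2.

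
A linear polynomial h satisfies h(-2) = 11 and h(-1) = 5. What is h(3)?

Write h(n) = an + b. Substituting each data point gives a linear system:
  -2a + b = 11
  -a + b = 5
Solving the system yields a = -6, b = -1.
So h(n) = -6n - 1.
Then h(3) = -19.

-19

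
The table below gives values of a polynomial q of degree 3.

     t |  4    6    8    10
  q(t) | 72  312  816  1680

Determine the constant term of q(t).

0

Write q(t) = at^3 + bt^2 + ct + d. Substituting each data point gives a linear system:
  64a + 16b + 4c + d = 72
  216a + 36b + 6c + d = 312
  512a + 64b + 8c + d = 816
  1000a + 100b + 10c + d = 1680
Solving the system yields a = 2, b = -3, c = -2, d = 0.
So q(t) = 2t³ - 3t² - 2t.
The constant term is 0.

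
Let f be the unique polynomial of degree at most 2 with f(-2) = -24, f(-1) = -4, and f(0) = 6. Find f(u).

Using the Lagrange interpolation formula with nodes -2, -1, 0:
  L_0(u) = (u + 1)u / 2
  L_1(u) = (u + 2)u / -1
  L_2(u) = (u + 2)(u + 1) / 2
Then f(u) = -24·L_0(u) - 4·L_1(u) + 6·L_2(u).
Expanding and collecting terms gives f(u) = -5u² + 5u + 6.
Check: f(0) = 6. ✓

f(u) = -5u^2 + 5u + 6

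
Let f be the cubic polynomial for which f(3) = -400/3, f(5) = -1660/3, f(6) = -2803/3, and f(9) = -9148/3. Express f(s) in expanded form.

Using the Lagrange interpolation formula with nodes 3, 5, 6, 9:
  L_0(s) = (s - 5)(s - 6)(s - 9) / -36
  L_1(s) = (s - 3)(s - 6)(s - 9) / 8
  L_2(s) = (s - 3)(s - 5)(s - 9) / -9
  L_3(s) = (s - 3)(s - 5)(s - 6) / 72
Then f(s) = -400/3·L_0(s) - 1660/3·L_1(s) - 2803/3·L_2(s) - 9148/3·L_3(s).
Expanding and collecting terms gives f(s) = -4s^3 - s^2 - 6s + 5/3.
Check: f(5) = -1660/3. ✓

f(s) = -4s^3 - s^2 - 6s + 5/3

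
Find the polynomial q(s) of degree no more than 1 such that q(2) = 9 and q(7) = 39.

Using the Lagrange interpolation formula with nodes 2, 7:
  L_0(s) = (s - 7) / -5
  L_1(s) = (s - 2) / 5
Then q(s) = 9·L_0(s) + 39·L_1(s).
Expanding and collecting terms gives q(s) = 6s - 3.
Check: q(2) = 9. ✓

q(s) = 6s - 3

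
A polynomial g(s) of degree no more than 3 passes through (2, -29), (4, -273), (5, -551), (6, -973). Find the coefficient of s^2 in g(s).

3

Write g(s) = as^3 + bs^2 + cs + d. Substituting each data point gives a linear system:
  8a + 4b + 2c + d = -29
  64a + 16b + 4c + d = -273
  125a + 25b + 5c + d = -551
  216a + 36b + 6c + d = -973
Solving the system yields a = -5, b = 3, c = 0, d = -1.
So g(s) = -5s³ + 3s² - 1.
The coefficient of s^2 is 3.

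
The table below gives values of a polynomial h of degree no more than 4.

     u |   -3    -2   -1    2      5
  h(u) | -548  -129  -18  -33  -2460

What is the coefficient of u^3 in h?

Write h(u) = au^4 + bu^3 + cu^2 + du + e. Substituting each data point gives a linear system:
  81a - 27b + 9c - 3d + e = -548
  16a - 8b + 4c - 2d + e = -129
  a - b + c - d + e = -18
  16a + 8b + 4c + 2d + e = -33
  625a + 125b + 25c + 5d + e = -2460
Solving the system yields a = -5, b = 5, c = 1, d = 4, e = -5.
So h(u) = -5u^4 + 5u^3 + u^2 + 4u - 5.
The coefficient of u^3 is 5.

5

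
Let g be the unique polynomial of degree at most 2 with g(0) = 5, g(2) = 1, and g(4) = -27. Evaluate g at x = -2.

Using the Lagrange interpolation formula with nodes 0, 2, 4:
  L_0(x) = (x - 2)(x - 4) / 8
  L_1(x) = x(x - 4) / -4
  L_2(x) = x(x - 2) / 8
Then g(x) = 5·L_0(x) + 1·L_1(x) - 27·L_2(x).
Expanding and collecting terms gives g(x) = -3x^2 + 4x + 5.
Evaluating at x = -2: g(-2) = -15.

-15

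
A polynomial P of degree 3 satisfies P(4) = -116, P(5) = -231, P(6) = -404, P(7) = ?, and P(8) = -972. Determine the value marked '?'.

On equispaced nodes a degree-3 polynomial has vanishing fourth forward difference, so
  P(4) - 4·P(5) + 6·P(6) - 4·P(7) + P(8) = 0.
Substituting the known values and solving for P(7):
  -4·P(7) = 2588
  P(7) = -647.

-647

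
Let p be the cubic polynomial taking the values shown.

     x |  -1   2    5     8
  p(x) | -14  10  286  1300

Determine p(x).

Write p(x) = ax^3 + bx^2 + cx + d. Substituting each data point gives a linear system:
  -a + b - c + d = -14
  8a + 4b + 2c + d = 10
  125a + 25b + 5c + d = 286
  512a + 64b + 8c + d = 1300
Solving the system yields a = 3, b = -4, c = 3, d = -4.
So p(x) = 3x^3 - 4x^2 + 3x - 4.
Check: p(5) = 286. ✓

p(x) = 3x^3 - 4x^2 + 3x - 4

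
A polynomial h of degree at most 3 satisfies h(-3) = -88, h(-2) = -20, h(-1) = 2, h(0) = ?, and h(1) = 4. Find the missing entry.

2

On equispaced nodes a degree-3 polynomial has vanishing fourth forward difference, so
  h(-3) - 4·h(-2) + 6·h(-1) - 4·h(0) + h(1) = 0.
Substituting the known values and solving for h(0):
  -4·h(0) = -8
  h(0) = 2.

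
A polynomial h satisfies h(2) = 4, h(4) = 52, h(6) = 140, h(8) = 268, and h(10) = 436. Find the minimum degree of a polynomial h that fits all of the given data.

2

Forward differences of the values at s = 2, 4, 6, 8, 10:
  h  : 4  52  140  268  436
  Δ  : 48  88  128  168
  Δ^2: 40  40  40
  Δ^3: 0  0
  Δ^4: 0
The second differences are constant (40) and nonzero, while all higher differences vanish, so the minimal degree is 2.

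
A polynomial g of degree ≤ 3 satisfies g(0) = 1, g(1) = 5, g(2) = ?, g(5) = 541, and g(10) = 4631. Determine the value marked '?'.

The 4 known points determine the degree-3 polynomial uniquely.
Write g(s) = as^3 + bs^2 + cs + d. Substituting each data point gives a linear system:
  d = 1
  a + b + c + d = 5
  125a + 25b + 5c + d = 541
  1000a + 100b + 10c + d = 4631
Solving the system yields a = 5, b = -4, c = 3, d = 1.
So g(s) = 5s³ - 4s² + 3s + 1.
Then g(2) = 31.

31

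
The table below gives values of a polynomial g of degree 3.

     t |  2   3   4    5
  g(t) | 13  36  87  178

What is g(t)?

Using the Lagrange interpolation formula with nodes 2, 3, 4, 5:
  L_0(t) = (t - 3)(t - 4)(t - 5) / -6
  L_1(t) = (t - 2)(t - 4)(t - 5) / 2
  L_2(t) = (t - 2)(t - 3)(t - 5) / -2
  L_3(t) = (t - 2)(t - 3)(t - 4) / 6
Then g(t) = 13·L_0(t) + 36·L_1(t) + 87·L_2(t) + 178·L_3(t).
Expanding and collecting terms gives g(t) = 2t^3 - 4t^2 + 5t + 3.
Check: g(4) = 87. ✓

g(t) = 2t^3 - 4t^2 + 5t + 3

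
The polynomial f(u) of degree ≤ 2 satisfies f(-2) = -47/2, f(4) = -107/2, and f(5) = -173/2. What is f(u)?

f(u) = -4u^2 + 3u - 3/2

Using the Lagrange interpolation formula with nodes -2, 4, 5:
  L_0(u) = (u - 4)(u - 5) / 42
  L_1(u) = (u + 2)(u - 5) / -6
  L_2(u) = (u + 2)(u - 4) / 7
Then f(u) = -47/2·L_0(u) - 107/2·L_1(u) - 173/2·L_2(u).
Expanding and collecting terms gives f(u) = -4u² + 3u - 3/2.
Check: f(-2) = -47/2. ✓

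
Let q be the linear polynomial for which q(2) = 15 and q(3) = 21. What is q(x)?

Write q(x) = ax + b. Substituting each data point gives a linear system:
  2a + b = 15
  3a + b = 21
Solving the system yields a = 6, b = 3.
So q(x) = 6x + 3.
Check: q(3) = 21. ✓

q(x) = 6x + 3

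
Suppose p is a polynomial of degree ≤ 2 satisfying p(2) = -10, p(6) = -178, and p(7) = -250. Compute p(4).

Using the Lagrange interpolation formula with nodes 2, 6, 7:
  L_0(x) = (x - 6)(x - 7) / 20
  L_1(x) = (x - 2)(x - 7) / -4
  L_2(x) = (x - 2)(x - 6) / 5
Then p(x) = -10·L_0(x) - 178·L_1(x) - 250·L_2(x).
Expanding and collecting terms gives p(x) = -6x^2 + 6x + 2.
Evaluating at x = 4: p(4) = -70.

-70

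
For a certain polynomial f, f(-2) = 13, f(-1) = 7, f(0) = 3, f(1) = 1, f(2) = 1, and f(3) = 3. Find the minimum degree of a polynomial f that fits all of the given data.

2

Forward differences of the values at x = -2, -1, 0, 1, 2, 3:
  f  : 13  7  3  1  1  3
  Δ  : -6  -4  -2  0  2
  Δ^2: 2  2  2  2
  Δ^3: 0  0  0
  Δ^4: 0  0
  Δ^5: 0
The second differences are constant (2) and nonzero, while all higher differences vanish, so the minimal degree is 2.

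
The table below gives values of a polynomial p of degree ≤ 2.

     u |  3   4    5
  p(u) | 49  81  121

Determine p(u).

p(u) = 4u^2 + 4u + 1

Write p(u) = au^2 + bu + c. Substituting each data point gives a linear system:
  9a + 3b + c = 49
  16a + 4b + c = 81
  25a + 5b + c = 121
Solving the system yields a = 4, b = 4, c = 1.
So p(u) = 4u² + 4u + 1.
Check: p(4) = 81. ✓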